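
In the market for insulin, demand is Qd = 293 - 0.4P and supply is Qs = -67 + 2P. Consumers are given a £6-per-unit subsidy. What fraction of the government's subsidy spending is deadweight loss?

Pre-subsidy: 293 - 0.4P = -67 + 2P gives P* = 150, Q* = 233.
With the rebate, buyers effectively pay Pb = Ps − 6, where Ps is the price sellers receive.
Demand in terms of Ps becomes Qd = 293 − 0.4(Ps − 6) = 295.4 - 0.4Ps. Setting this equal to supply: 295.4 - 0.4Ps = -67 + 2Ps, so Ps = 151.
Buyers pay Pb = 151 − 6 = 145; Q' = -67 + 2·151 = 235.
ΔCS = ½(233 + 235)(150 − 145) = 1170; ΔPS = ½(233 + 235)(151 − 150) = 234.
Government spending = 6 × 235 = 1410.
DWL = ½ × 6 × (235 − 233) = 6; fraction = 6 / 1410 = 1/235.

DWL / government spending = 1/235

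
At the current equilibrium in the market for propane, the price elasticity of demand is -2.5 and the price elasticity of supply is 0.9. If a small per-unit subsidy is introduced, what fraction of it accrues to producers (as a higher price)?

Producer share = 25/34

For a small subsidy around the equilibrium, the benefit split depends on the relative slopes, which at a point are proportional to the elasticities.
Buyer share = εs/(εs + |εd|) = 0.9/(0.9 + 2.5) = 9/34; seller share = |εd|/(εs + |εd|) = 25/34.
So producers capture 25/34 of the subsidy.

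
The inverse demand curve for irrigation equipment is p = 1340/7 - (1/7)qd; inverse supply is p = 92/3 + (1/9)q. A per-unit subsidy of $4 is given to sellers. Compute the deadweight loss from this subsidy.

Pre-subsidy: 1340/7 - (1/7)q = 92/3 + (1/9)q gives q* = 633 and p* = 101.
With the subsidy, sellers receive ps = pb + 4 for each unit, where pb is the price buyers pay.
On the curves, pb = 1340/7 - (1/7)q and ps = 92/3 + (1/9)q; the wedge ps − pb = 4 gives 92/3 + (1/9)q − (1340/7 - (1/7)q) = 4, so q' = 648.75.
Then pb = 1340/7 − (1/7)·648.75 = 98.75 and ps = 92/3 + (1/9)·648.75 = 102.75.
The subsidy expands output by 648.75 − 633 = 15.75 past the efficient level; on those units the gap between marginal cost and willingness to pay runs from 0 up to 4.
DWL = ½ × 4 × 15.75 = 31.5.

Deadweight loss = $31.5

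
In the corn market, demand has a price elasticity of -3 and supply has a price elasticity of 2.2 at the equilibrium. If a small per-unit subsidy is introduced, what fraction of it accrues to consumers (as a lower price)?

For a small subsidy around the equilibrium, the benefit split depends on the relative slopes, which at a point are proportional to the elasticities.
Buyer share = εs/(εs + |εd|) = 2.2/(2.2 + 3) = 11/26; seller share = |εd|/(εs + |εd|) = 15/26.

Consumer share = 11/26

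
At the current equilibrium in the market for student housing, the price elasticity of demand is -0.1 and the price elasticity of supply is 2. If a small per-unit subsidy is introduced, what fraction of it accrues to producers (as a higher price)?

For a small subsidy around the equilibrium, the benefit split depends on the relative slopes, which at a point are proportional to the elasticities.
Buyer share = εs/(εs + |εd|) = 2/(2 + 0.1) = 20/21; seller share = |εd|/(εs + |εd|) = 1/21.
So producers capture 1/21 of the subsidy.

Producer share = 1/21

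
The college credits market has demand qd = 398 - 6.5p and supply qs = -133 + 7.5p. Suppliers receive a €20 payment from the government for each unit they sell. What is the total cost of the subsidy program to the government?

Pre-subsidy: 398 - 6.5p = -133 + 7.5p gives p* = 531/14, q* = 4241/28.
With the subsidy, sellers receive ps = pb + 20 for each unit, where pb is the price buyers pay.
Supply in terms of pb becomes qs = -133 + 7.5(pb + 20) = 17 + 7.5pb. Setting this equal to demand: 398 - 6.5pb = 17 + 7.5pb, so pb = 381/14.
Sellers receive ps = 381/14 + 20 = 661/14; q' = 398 − 6.5·(381/14) = 6191/28.
Government outlay = subsidy × quantity = 20 × 6191/28 = 30955/7.

Government cost = 30955/7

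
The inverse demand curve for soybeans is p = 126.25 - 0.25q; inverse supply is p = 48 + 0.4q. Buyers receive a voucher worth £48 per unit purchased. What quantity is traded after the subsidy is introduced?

q' = 2525/13

Pre-subsidy: 126.25 - 0.25q = 48 + 0.4q gives q* = 1565/13 and p* = 1250/13.
With the rebate, buyers effectively pay pb = ps − 48, where ps is the price sellers receive.
On the curves, pb = 126.25 - 0.25q and ps = 48 + 0.4q; the wedge ps − pb = 48 gives 48 + 0.4q − (126.25 - 0.25q) = 48, so q' = 2525/13.
Then pb = 126.25 − 0.25·(2525/13) = 1010/13 and ps = 48 + 0.4·(2525/13) = 1634/13.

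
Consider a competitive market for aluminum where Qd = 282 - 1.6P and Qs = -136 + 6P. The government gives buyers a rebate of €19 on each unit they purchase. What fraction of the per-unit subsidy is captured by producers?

Pre-subsidy: 282 - 1.6P = -136 + 6P gives P* = 55, Q* = 194.
With the rebate, buyers effectively pay Pb = Ps − 19, where Ps is the price sellers receive.
Demand in terms of Ps becomes Qd = 282 − 1.6(Ps − 19) = 312.4 - 1.6Ps. Setting this equal to supply: 312.4 - 1.6Ps = -136 + 6Ps, so Ps = 59.
Buyers pay Pb = 59 − 19 = 40; Q' = -136 + 6·59 = 218.
Buyers' price falls by P* − Pb = 55 − 40 = 15; sellers' price rises by Ps − P* = 59 − 55 = 4.
So producers capture 4/19 = 4/19 of each unit of subsidy.

Producer share = 4/19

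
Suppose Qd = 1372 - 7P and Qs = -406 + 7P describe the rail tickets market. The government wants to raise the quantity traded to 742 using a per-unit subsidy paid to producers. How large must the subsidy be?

Required subsidy s = 74 per unit

At Q = 742, invert demand for the buyer price: Pb = (1372 − 742)/7 = 90; invert supply for the seller price: Ps = (742 − (-406))/7 = 164.
The subsidy must fill the gap: s = Ps − Pb = 164 − 90 = 74.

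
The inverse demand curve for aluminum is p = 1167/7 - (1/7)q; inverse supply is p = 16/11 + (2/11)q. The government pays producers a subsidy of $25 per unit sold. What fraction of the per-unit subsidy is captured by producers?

Pre-subsidy: 1167/7 - (1/7)q = 16/11 + (2/11)q gives q* = 509 and p* = 94.
With the subsidy, sellers receive ps = pb + 25 for each unit, where pb is the price buyers pay.
On the curves, pb = 1167/7 - (1/7)q and ps = 16/11 + (2/11)q; the wedge ps − pb = 25 gives 16/11 + (2/11)q − (1167/7 - (1/7)q) = 25, so q' = 586.
Then pb = 1167/7 − (1/7)·586 = 83 and ps = 16/11 + (2/11)·586 = 108.
Buyers' price falls by p* − pb = 94 − 83 = 11; sellers' price rises by ps − p* = 108 − 94 = 14.
So producers capture 14/25 = 0.56 of each unit of subsidy.

Producer share = 0.56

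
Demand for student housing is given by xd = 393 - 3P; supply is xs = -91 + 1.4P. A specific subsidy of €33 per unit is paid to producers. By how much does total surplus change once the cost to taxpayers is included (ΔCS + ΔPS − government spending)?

Net change in total surplus = -€519.75

Pre-subsidy: 393 - 3P = -91 + 1.4P gives P* = 110, x* = 63.
With the subsidy, sellers receive Ps = Pb + 33 for each unit, where Pb is the price buyers pay.
Supply in terms of Pb becomes xs = -91 + 1.4(Pb + 33) = -44.8 + 1.4Pb. Setting this equal to demand: 393 - 3Pb = -44.8 + 1.4Pb, so Pb = 99.5.
Sellers receive Ps = 99.5 + 33 = 132.5; x' = 393 − 3·99.5 = 94.5.
ΔCS = ½(63 + 94.5)(110 − 99.5) = 826.875; ΔPS = ½(63 + 94.5)(132.5 − 110) = 1771.875.
Government spending = 33 × 94.5 = 3118.5.
Net change = 826.875 + 1771.875 − 3118.5 = -519.75. The loss equals the DWL triangle ½·33·31.5.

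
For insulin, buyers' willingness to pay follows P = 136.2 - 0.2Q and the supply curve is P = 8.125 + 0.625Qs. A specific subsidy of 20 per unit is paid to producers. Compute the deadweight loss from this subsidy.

Deadweight loss = 8000/33

Pre-subsidy: 136.2 - 0.2Q = 8.125 + 0.625Q gives Q* = 5123/33 and P* = 3470/33.
With the subsidy, sellers receive Ps = Pb + 20 for each unit, where Pb is the price buyers pay.
On the curves, Pb = 136.2 - 0.2Q and Ps = 8.125 + 0.625Q; the wedge Ps − Pb = 20 gives 8.125 + 0.625Q − (136.2 - 0.2Q) = 20, so Q' = 5923/33.
Then Pb = 136.2 − 0.2·(5923/33) = 3310/33 and Ps = 8.125 + 0.625·(5923/33) = 3970/33.
The subsidy expands output by 5923/33 − 5123/33 = 800/33 past the efficient level; on those units the gap between marginal cost and willingness to pay runs from 0 up to 20.
DWL = ½ × 20 × 800/33 = 8000/33.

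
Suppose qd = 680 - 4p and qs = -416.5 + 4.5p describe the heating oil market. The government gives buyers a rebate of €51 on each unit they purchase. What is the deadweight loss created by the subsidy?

Deadweight loss = €2754

Pre-subsidy: 680 - 4p = -416.5 + 4.5p gives p* = 129, q* = 164.
With the rebate, buyers effectively pay pb = ps − 51, where ps is the price sellers receive.
Demand in terms of ps becomes qd = 680 − 4(ps − 51) = 884 - 4ps. Setting this equal to supply: 884 - 4ps = -416.5 + 4.5ps, so ps = 153.
Buyers pay pb = 153 − 51 = 102; q' = -416.5 + 4.5·153 = 272.
The subsidy expands output by 272 − 164 = 108 past the efficient level; on those units the gap between marginal cost and willingness to pay runs from 0 up to 51.
DWL = ½ × 51 × 108 = 2754.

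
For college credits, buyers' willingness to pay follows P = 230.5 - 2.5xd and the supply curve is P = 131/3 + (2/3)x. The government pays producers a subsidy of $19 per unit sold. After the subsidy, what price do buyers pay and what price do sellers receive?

Buyers pay $68; sellers receive $87

Pre-subsidy: 230.5 - 2.5x = 131/3 + (2/3)x gives x* = 59 and P* = 83.
With the subsidy, sellers receive Ps = Pb + 19 for each unit, where Pb is the price buyers pay.
On the curves, Pb = 230.5 - 2.5x and Ps = 131/3 + (2/3)x; the wedge Ps − Pb = 19 gives 131/3 + (2/3)x − (230.5 - 2.5x) = 19, so x' = 65.
Then Pb = 230.5 − 2.5·65 = 68 and Ps = 131/3 + (2/3)·65 = 87.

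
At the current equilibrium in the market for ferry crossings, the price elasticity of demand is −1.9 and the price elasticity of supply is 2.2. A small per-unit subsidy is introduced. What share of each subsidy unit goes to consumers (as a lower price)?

Consumer share = 22/41

For a small subsidy around the equilibrium, the benefit split depends on the relative slopes, which at a point are proportional to the elasticities.
Buyer share = εs/(εs + |εd|) = 2.2/(2.2 + 1.9) = 22/41; seller share = |εd|/(εs + |εd|) = 19/41.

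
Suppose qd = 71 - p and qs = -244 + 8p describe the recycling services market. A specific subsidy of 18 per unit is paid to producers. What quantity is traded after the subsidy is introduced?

q' = 52

Pre-subsidy: 71 - p = -244 + 8p gives p* = 35, q* = 36.
With the subsidy, sellers receive ps = pb + 18 for each unit, where pb is the price buyers pay.
Supply in terms of pb becomes qs = -244 + 8(pb + 18) = -100 + 8pb. Setting this equal to demand: 71 - pb = -100 + 8pb, so pb = 19.
Sellers receive ps = 19 + 18 = 37; q' = 71 − 1·19 = 52.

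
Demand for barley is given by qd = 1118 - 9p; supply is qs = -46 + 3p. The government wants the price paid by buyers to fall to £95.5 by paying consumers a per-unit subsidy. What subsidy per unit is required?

At a buyer price of 95.5, quantity demanded is 1118 − 9·95.5 = 258.5.
Sellers supply 258.5 only when they receive ps with -46 + 3·ps = 258.5, i.e. ps = 101.5.
s = ps − pb = 101.5 − 95.5 = 6.

Required subsidy s = £6 per unit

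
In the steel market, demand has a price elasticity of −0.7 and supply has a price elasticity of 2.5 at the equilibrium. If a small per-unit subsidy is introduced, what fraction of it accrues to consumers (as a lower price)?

For a small subsidy around the equilibrium, the benefit split depends on the relative slopes, which at a point are proportional to the elasticities.
Buyer share = εs/(εs + |εd|) = 2.5/(2.5 + 0.7) = 0.78125; seller share = |εd|/(εs + |εd|) = 0.21875.

Consumer share = 0.78125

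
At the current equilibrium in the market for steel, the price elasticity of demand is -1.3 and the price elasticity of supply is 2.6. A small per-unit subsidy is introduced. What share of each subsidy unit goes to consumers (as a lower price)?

Consumer share = 2/3

For a small subsidy around the equilibrium, the benefit split depends on the relative slopes, which at a point are proportional to the elasticities.
Buyer share = εs/(εs + |εd|) = 2.6/(2.6 + 1.3) = 2/3; seller share = |εd|/(εs + |εd|) = 1/3.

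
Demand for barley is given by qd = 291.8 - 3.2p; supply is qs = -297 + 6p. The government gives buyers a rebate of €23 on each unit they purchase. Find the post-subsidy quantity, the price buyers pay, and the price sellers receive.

Pre-subsidy: 291.8 - 3.2p = -297 + 6p gives p* = 64, q* = 87.
With the rebate, buyers effectively pay pb = ps − 23, where ps is the price sellers receive.
Demand in terms of ps becomes qd = 291.8 − 3.2(ps − 23) = 365.4 - 3.2ps. Setting this equal to supply: 365.4 - 3.2ps = -297 + 6ps, so ps = 72.
Buyers pay pb = 72 − 23 = 49; q' = -297 + 6·72 = 135.

q' = 135; buyers pay €49; sellers receive €72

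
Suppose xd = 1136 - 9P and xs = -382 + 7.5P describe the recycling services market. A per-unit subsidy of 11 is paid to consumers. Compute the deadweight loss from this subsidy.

Pre-subsidy: 1136 - 9P = -382 + 7.5P gives P* = 92, x* = 308.
With the rebate, buyers effectively pay Pb = Ps − 11, where Ps is the price sellers receive.
Demand in terms of Ps becomes xd = 1136 − 9(Ps − 11) = 1235 - 9Ps. Setting this equal to supply: 1235 - 9Ps = -382 + 7.5Ps, so Ps = 98.
Buyers pay Pb = 98 − 11 = 87; x' = -382 + 7.5·98 = 353.
The subsidy expands output by 353 − 308 = 45 past the efficient level; on those units the gap between marginal cost and willingness to pay runs from 0 up to 11.
DWL = ½ × 11 × 45 = 247.5.

Deadweight loss = 247.5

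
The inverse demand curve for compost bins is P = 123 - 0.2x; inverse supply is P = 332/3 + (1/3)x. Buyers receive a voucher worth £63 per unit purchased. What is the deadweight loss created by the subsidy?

Deadweight loss = £3720.9375

Pre-subsidy: 123 - 0.2x = 332/3 + (1/3)x gives x* = 23.125 and P* = 118.375.
With the rebate, buyers effectively pay Pb = Ps − 63, where Ps is the price sellers receive.
On the curves, Pb = 123 - 0.2x and Ps = 332/3 + (1/3)x; the wedge Ps − Pb = 63 gives 332/3 + (1/3)x − (123 - 0.2x) = 63, so x' = 141.25.
Then Pb = 123 − 0.2·141.25 = 94.75 and Ps = 332/3 + (1/3)·141.25 = 157.75.
The subsidy expands output by 141.25 − 23.125 = 118.125 past the efficient level; on those units the gap between marginal cost and willingness to pay runs from 0 up to 63.
DWL = ½ × 63 × 118.125 = 3720.9375.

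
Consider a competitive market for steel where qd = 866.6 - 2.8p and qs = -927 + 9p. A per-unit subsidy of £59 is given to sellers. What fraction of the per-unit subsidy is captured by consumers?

Pre-subsidy: 866.6 - 2.8p = -927 + 9p gives p* = 152, q* = 441.
With the subsidy, sellers receive ps = pb + 59 for each unit, where pb is the price buyers pay.
Supply in terms of pb becomes qs = -927 + 9(pb + 59) = -396 + 9pb. Setting this equal to demand: 866.6 - 2.8pb = -396 + 9pb, so pb = 107.
Sellers receive ps = 107 + 59 = 166; q' = 866.6 − 2.8·107 = 567.
Buyers' price falls by p* − pb = 152 − 107 = 45; sellers' price rises by ps − p* = 166 − 152 = 14.
So consumers capture 45/59 = 45/59 of each unit of subsidy.

Consumer share = 45/59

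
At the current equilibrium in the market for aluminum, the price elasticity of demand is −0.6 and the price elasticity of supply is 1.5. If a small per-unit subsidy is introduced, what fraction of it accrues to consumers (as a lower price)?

Consumer share = 5/7

For a small subsidy around the equilibrium, the benefit split depends on the relative slopes, which at a point are proportional to the elasticities.
Buyer share = εs/(εs + |εd|) = 1.5/(1.5 + 0.6) = 5/7; seller share = |εd|/(εs + |εd|) = 2/7.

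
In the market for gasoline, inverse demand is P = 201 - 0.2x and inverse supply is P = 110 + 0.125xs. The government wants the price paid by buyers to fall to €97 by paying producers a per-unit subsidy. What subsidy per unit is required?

Required subsidy s = €78 per unit

At a buyer price of 97, quantity demanded is 1005 − 5·97 = 520.
Sellers supply 520 only when they receive Ps = 110 + 0.125·520 = 175.
s = Ps − Pb = 175 − 97 = 78.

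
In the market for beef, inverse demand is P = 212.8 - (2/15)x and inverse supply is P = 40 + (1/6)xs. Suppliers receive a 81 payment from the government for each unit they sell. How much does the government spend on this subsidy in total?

Pre-subsidy: 212.8 - (2/15)x = 40 + (1/6)x gives x* = 576 and P* = 136.
With the subsidy, sellers receive Ps = Pb + 81 for each unit, where Pb is the price buyers pay.
On the curves, Pb = 212.8 - (2/15)x and Ps = 40 + (1/6)x; the wedge Ps − Pb = 81 gives 40 + (1/6)x − (212.8 - (2/15)x) = 81, so x' = 846.
Then Pb = 212.8 − (2/15)·846 = 100 and Ps = 40 + (1/6)·846 = 181.
Government outlay = subsidy × quantity = 81 × 846 = 68526.

Government cost = 68526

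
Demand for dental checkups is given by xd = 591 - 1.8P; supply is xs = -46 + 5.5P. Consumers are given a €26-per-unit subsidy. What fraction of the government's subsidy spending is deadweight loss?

DWL / government spending = 429/11417

Pre-subsidy: 591 - 1.8P = -46 + 5.5P gives P* = 6370/73, x* = 31677/73.
With the rebate, buyers effectively pay Pb = Ps − 26, where Ps is the price sellers receive.
Demand in terms of Ps becomes xd = 591 − 1.8(Ps − 26) = 637.8 - 1.8Ps. Setting this equal to supply: 637.8 - 1.8Ps = -46 + 5.5Ps, so Ps = 6838/73.
Buyers pay Pb = 6838/73 − 26 = 4940/73; x' = -46 + 5.5·(6838/73) = 34251/73.
ΔCS = ½(31677/73 + 34251/73)(6370/73 − 4940/73) = 47138520/5329; ΔPS = ½(31677/73 + 34251/73)(6838/73 − 6370/73) = 15427152/5329.
Government spending = 26 × 34251/73 = 890526/73.
DWL = ½ × 26 × (34251/73 − 31677/73) = 33462/73; fraction = (33462/73) / (890526/73) = 429/11417.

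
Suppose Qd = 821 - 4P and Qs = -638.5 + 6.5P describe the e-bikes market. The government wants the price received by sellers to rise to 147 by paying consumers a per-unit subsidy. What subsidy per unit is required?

Required subsidy s = 21 per unit

At a seller price of 147, quantity supplied is -638.5 + 6.5·147 = 317.
Buyers absorb 317 only when they pay Pb with 821 − 4·Pb = 317, i.e. Pb = 126.
s = Ps − Pb = 147 − 126 = 21.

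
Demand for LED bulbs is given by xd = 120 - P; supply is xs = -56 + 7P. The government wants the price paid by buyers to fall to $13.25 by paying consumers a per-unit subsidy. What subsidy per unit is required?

Required subsidy s = $10 per unit

At a buyer price of 13.25, quantity demanded is 120 − 1·13.25 = 106.75.
Sellers supply 106.75 only when they receive Ps with -56 + 7·Ps = 106.75, i.e. Ps = 23.25.
s = Ps − Pb = 23.25 − 13.25 = 10.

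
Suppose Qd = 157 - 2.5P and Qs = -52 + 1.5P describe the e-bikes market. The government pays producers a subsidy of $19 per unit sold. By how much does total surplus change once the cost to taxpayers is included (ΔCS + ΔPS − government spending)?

Pre-subsidy: 157 - 2.5P = -52 + 1.5P gives P* = 52.25, Q* = 26.375.
With the subsidy, sellers receive Ps = Pb + 19 for each unit, where Pb is the price buyers pay.
Supply in terms of Pb becomes Qs = -52 + 1.5(Pb + 19) = -23.5 + 1.5Pb. Setting this equal to demand: 157 - 2.5Pb = -23.5 + 1.5Pb, so Pb = 45.125.
Sellers receive Ps = 45.125 + 19 = 64.125; Q' = 157 − 2.5·45.125 = 44.1875.
ΔCS = ½(26.375 + 44.1875)(52.25 − 45.125) = 251.37890625; ΔPS = ½(26.375 + 44.1875)(64.125 − 52.25) = 418.96484375.
Government spending = 19 × 44.1875 = 839.5625.
Net change = 251.37890625 + 418.96484375 − 839.5625 = -169.21875. The loss equals the DWL triangle ½·19·17.8125.

Net change in total surplus = -$169.21875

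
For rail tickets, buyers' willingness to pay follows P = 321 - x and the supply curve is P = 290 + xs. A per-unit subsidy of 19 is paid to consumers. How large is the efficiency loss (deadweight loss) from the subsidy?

Deadweight loss = 90.25

Pre-subsidy: 321 - x = 290 + x gives x* = 15.5 and P* = 305.5.
With the rebate, buyers effectively pay Pb = Ps − 19, where Ps is the price sellers receive.
On the curves, Pb = 321 - x and Ps = 290 + x; the wedge Ps − Pb = 19 gives 290 + x − (321 - x) = 19, so x' = 25.
Then Pb = 321 − 1·25 = 296 and Ps = 290 + 1·25 = 315.
The subsidy expands output by 25 − 15.5 = 9.5 past the efficient level; on those units the gap between marginal cost and willingness to pay runs from 0 up to 19.
DWL = ½ × 19 × 9.5 = 90.25.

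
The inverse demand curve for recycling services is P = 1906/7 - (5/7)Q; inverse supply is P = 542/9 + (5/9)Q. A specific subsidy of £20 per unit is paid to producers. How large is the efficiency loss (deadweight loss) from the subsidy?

Deadweight loss = £157.5

Pre-subsidy: 1906/7 - (5/7)Q = 542/9 + (5/9)Q gives Q* = 167 and P* = 153.
With the subsidy, sellers receive Ps = Pb + 20 for each unit, where Pb is the price buyers pay.
On the curves, Pb = 1906/7 - (5/7)Q and Ps = 542/9 + (5/9)Q; the wedge Ps − Pb = 20 gives 542/9 + (5/9)Q − (1906/7 - (5/7)Q) = 20, so Q' = 182.75.
Then Pb = 1906/7 − (5/7)·182.75 = 141.75 and Ps = 542/9 + (5/9)·182.75 = 161.75.
The subsidy expands output by 182.75 − 167 = 15.75 past the efficient level; on those units the gap between marginal cost and willingness to pay runs from 0 up to 20.
DWL = ½ × 20 × 15.75 = 157.5.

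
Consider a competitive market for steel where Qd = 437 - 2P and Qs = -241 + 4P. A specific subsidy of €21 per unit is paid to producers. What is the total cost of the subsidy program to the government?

Pre-subsidy: 437 - 2P = -241 + 4P gives P* = 113, Q* = 211.
With the subsidy, sellers receive Ps = Pb + 21 for each unit, where Pb is the price buyers pay.
Supply in terms of Pb becomes Qs = -241 + 4(Pb + 21) = -157 + 4Pb. Setting this equal to demand: 437 - 2Pb = -157 + 4Pb, so Pb = 99.
Sellers receive Ps = 99 + 21 = 120; Q' = 437 − 2·99 = 239.
Government outlay = subsidy × quantity = 21 × 239 = 5019.

Government cost = €5019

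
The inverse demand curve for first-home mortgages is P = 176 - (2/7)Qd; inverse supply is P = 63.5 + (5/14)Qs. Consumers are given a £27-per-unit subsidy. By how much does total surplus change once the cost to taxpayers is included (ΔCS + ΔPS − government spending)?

Pre-subsidy: 176 - (2/7)Q = 63.5 + (5/14)Q gives Q* = 175 and P* = 126.
With the rebate, buyers effectively pay Pb = Ps − 27, where Ps is the price sellers receive.
On the curves, Pb = 176 - (2/7)Q and Ps = 63.5 + (5/14)Q; the wedge Ps − Pb = 27 gives 63.5 + (5/14)Q − (176 - (2/7)Q) = 27, so Q' = 217.
Then Pb = 176 − (2/7)·217 = 114 and Ps = 63.5 + (5/14)·217 = 141.
ΔCS = ½(175 + 217)(126 − 114) = 2352; ΔPS = ½(175 + 217)(141 − 126) = 2940.
Government spending = 27 × 217 = 5859.
Net change = 2352 + 2940 − 5859 = -567. The loss equals the DWL triangle ½·27·42.

Net change in total surplus = -£567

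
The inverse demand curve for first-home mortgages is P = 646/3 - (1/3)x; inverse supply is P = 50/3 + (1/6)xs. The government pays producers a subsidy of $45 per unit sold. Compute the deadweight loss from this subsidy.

Deadweight loss = $2025

Pre-subsidy: 646/3 - (1/3)x = 50/3 + (1/6)x gives x* = 1192/3 and P* = 746/9.
With the subsidy, sellers receive Ps = Pb + 45 for each unit, where Pb is the price buyers pay.
On the curves, Pb = 646/3 - (1/3)x and Ps = 50/3 + (1/6)x; the wedge Ps − Pb = 45 gives 50/3 + (1/6)x − (646/3 - (1/3)x) = 45, so x' = 1462/3.
Then Pb = 646/3 − (1/3)·(1462/3) = 476/9 and Ps = 50/3 + (1/6)·(1462/3) = 881/9.
The subsidy expands output by 1462/3 − 1192/3 = 90 past the efficient level; on those units the gap between marginal cost and willingness to pay runs from 0 up to 45.
DWL = ½ × 45 × 90 = 2025.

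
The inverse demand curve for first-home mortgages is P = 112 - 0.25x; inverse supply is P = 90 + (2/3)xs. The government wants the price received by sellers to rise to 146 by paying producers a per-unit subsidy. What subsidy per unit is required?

Required subsidy s = 55 per unit

At a seller price of 146, quantity supplied is -135 + 1.5·146 = 84.
Buyers absorb 84 only when they pay Pb = 112 − 0.25·84 = 91.
s = Ps − Pb = 146 − 91 = 55.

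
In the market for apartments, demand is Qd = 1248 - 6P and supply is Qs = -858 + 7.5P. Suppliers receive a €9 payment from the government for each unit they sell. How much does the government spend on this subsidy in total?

Government cost = €3078

Pre-subsidy: 1248 - 6P = -858 + 7.5P gives P* = 156, Q* = 312.
With the subsidy, sellers receive Ps = Pb + 9 for each unit, where Pb is the price buyers pay.
Supply in terms of Pb becomes Qs = -858 + 7.5(Pb + 9) = -790.5 + 7.5Pb. Setting this equal to demand: 1248 - 6Pb = -790.5 + 7.5Pb, so Pb = 151.
Sellers receive Ps = 151 + 9 = 160; Q' = 1248 − 6·151 = 342.
Government outlay = subsidy × quantity = 9 × 342 = 3078.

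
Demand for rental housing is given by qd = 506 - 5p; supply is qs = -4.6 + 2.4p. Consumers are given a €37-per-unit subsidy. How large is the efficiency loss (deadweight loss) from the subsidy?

Deadweight loss = €1110

Pre-subsidy: 506 - 5p = -4.6 + 2.4p gives p* = 69, q* = 161.
With the rebate, buyers effectively pay pb = ps − 37, where ps is the price sellers receive.
Demand in terms of ps becomes qd = 506 − 5(ps − 37) = 691 - 5ps. Setting this equal to supply: 691 - 5ps = -4.6 + 2.4ps, so ps = 94.
Buyers pay pb = 94 − 37 = 57; q' = -4.6 + 2.4·94 = 221.
The subsidy expands output by 221 − 161 = 60 past the efficient level; on those units the gap between marginal cost and willingness to pay runs from 0 up to 37.
DWL = ½ × 37 × 60 = 1110.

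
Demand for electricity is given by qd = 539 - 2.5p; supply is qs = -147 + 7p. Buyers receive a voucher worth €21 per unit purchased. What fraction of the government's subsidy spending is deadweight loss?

Pre-subsidy: 539 - 2.5p = -147 + 7p gives p* = 1372/19, q* = 6811/19.
With the rebate, buyers effectively pay pb = ps − 21, where ps is the price sellers receive.
Demand in terms of ps becomes qd = 539 − 2.5(ps − 21) = 591.5 - 2.5ps. Setting this equal to supply: 591.5 - 2.5ps = -147 + 7ps, so ps = 1477/19.
Buyers pay pb = 1477/19 − 21 = 1078/19; q' = -147 + 7·(1477/19) = 7546/19.
ΔCS = ½(6811/19 + 7546/19)(1372/19 − 1078/19) = 2110479/361; ΔPS = ½(6811/19 + 7546/19)(1477/19 − 1372/19) = 1507485/722.
Government spending = 21 × 7546/19 = 158466/19.
DWL = ½ × 21 × (7546/19 − 6811/19) = 15435/38; fraction = (15435/38) / (158466/19) = 15/308.

DWL / government spending = 15/308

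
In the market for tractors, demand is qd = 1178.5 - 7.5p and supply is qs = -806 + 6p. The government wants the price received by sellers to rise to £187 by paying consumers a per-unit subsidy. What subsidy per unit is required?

At a seller price of 187, quantity supplied is -806 + 6·187 = 316.
Buyers absorb 316 only when they pay pb with 1178.5 − 7.5·pb = 316, i.e. pb = 115.
s = ps − pb = 187 − 115 = 72.

Required subsidy s = £72 per unit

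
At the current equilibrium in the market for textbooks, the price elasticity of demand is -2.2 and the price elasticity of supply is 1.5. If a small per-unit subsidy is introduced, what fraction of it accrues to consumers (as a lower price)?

Consumer share = 15/37

For a small subsidy around the equilibrium, the benefit split depends on the relative slopes, which at a point are proportional to the elasticities.
Buyer share = εs/(εs + |εd|) = 1.5/(1.5 + 2.2) = 15/37; seller share = |εd|/(εs + |εd|) = 22/37.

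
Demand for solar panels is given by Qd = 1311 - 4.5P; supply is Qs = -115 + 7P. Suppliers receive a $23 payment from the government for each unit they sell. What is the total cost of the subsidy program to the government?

Pre-subsidy: 1311 - 4.5P = -115 + 7P gives P* = 124, Q* = 753.
With the subsidy, sellers receive Ps = Pb + 23 for each unit, where Pb is the price buyers pay.
Supply in terms of Pb becomes Qs = -115 + 7(Pb + 23) = 46 + 7Pb. Setting this equal to demand: 1311 - 4.5Pb = 46 + 7Pb, so Pb = 110.
Sellers receive Ps = 110 + 23 = 133; Q' = 1311 − 4.5·110 = 816.
Government outlay = subsidy × quantity = 23 × 816 = 18768.

Government cost = $18768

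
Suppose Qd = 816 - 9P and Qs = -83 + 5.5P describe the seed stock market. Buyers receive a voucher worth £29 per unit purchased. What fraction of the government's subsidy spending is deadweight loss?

Pre-subsidy: 816 - 9P = -83 + 5.5P gives P* = 62, Q* = 258.
With the rebate, buyers effectively pay Pb = Ps − 29, where Ps is the price sellers receive.
Demand in terms of Ps becomes Qd = 816 − 9(Ps − 29) = 1077 - 9Ps. Setting this equal to supply: 1077 - 9Ps = -83 + 5.5Ps, so Ps = 80.
Buyers pay Pb = 80 − 29 = 51; Q' = -83 + 5.5·80 = 357.
ΔCS = ½(258 + 357)(62 − 51) = 3382.5; ΔPS = ½(258 + 357)(80 − 62) = 5535.
Government spending = 29 × 357 = 10353.
DWL = ½ × 29 × (357 − 258) = 1435.5; fraction = 1435.5 / 10353 = 33/238.

DWL / government spending = 33/238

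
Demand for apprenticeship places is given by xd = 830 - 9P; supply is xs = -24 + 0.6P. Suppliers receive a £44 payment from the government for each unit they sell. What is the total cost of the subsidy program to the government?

Pre-subsidy: 830 - 9P = -24 + 0.6P gives P* = 2135/24, x* = 29.375.
With the subsidy, sellers receive Ps = Pb + 44 for each unit, where Pb is the price buyers pay.
Supply in terms of Pb becomes xs = -24 + 0.6(Pb + 44) = 2.4 + 0.6Pb. Setting this equal to demand: 830 - 9Pb = 2.4 + 0.6Pb, so Pb = 2069/24.
Sellers receive Ps = 2069/24 + 44 = 3125/24; x' = 830 − 9·(2069/24) = 54.125.
Government outlay = subsidy × quantity = 44 × 54.125 = 2381.5.

Government cost = £2381.5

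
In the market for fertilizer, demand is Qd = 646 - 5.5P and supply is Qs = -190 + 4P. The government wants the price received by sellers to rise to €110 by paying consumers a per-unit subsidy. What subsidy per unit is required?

Required subsidy s = €38 per unit

At a seller price of 110, quantity supplied is -190 + 4·110 = 250.
Buyers absorb 250 only when they pay Pb with 646 − 5.5·Pb = 250, i.e. Pb = 72.
s = Ps − Pb = 110 − 72 = 38.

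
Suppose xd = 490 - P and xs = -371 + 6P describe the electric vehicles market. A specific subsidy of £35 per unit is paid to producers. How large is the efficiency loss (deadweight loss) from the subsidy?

Deadweight loss = £525

Pre-subsidy: 490 - P = -371 + 6P gives P* = 123, x* = 367.
With the subsidy, sellers receive Ps = Pb + 35 for each unit, where Pb is the price buyers pay.
Supply in terms of Pb becomes xs = -371 + 6(Pb + 35) = -161 + 6Pb. Setting this equal to demand: 490 - Pb = -161 + 6Pb, so Pb = 93.
Sellers receive Ps = 93 + 35 = 128; x' = 490 − 1·93 = 397.
The subsidy expands output by 397 − 367 = 30 past the efficient level; on those units the gap between marginal cost and willingness to pay runs from 0 up to 35.
DWL = ½ × 35 × 30 = 525.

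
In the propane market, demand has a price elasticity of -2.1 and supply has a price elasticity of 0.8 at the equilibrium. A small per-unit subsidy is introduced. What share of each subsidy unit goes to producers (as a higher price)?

Producer share = 21/29

For a small subsidy around the equilibrium, the benefit split depends on the relative slopes, which at a point are proportional to the elasticities.
Buyer share = εs/(εs + |εd|) = 0.8/(0.8 + 2.1) = 8/29; seller share = |εd|/(εs + |εd|) = 21/29.
So producers capture 21/29 of the subsidy.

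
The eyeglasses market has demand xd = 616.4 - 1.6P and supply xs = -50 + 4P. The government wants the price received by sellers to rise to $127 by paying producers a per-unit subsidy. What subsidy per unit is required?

Required subsidy s = $28 per unit

At a seller price of 127, quantity supplied is -50 + 4·127 = 458.
Buyers absorb 458 only when they pay Pb with 616.4 − 1.6·Pb = 458, i.e. Pb = 99.
s = Ps − Pb = 127 − 99 = 28.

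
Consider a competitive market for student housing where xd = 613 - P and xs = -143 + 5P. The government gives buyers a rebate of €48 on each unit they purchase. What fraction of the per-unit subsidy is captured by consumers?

Pre-subsidy: 613 - P = -143 + 5P gives P* = 126, x* = 487.
With the rebate, buyers effectively pay Pb = Ps − 48, where Ps is the price sellers receive.
Demand in terms of Ps becomes xd = 613 − 1(Ps − 48) = 661 - Ps. Setting this equal to supply: 661 - Ps = -143 + 5Ps, so Ps = 134.
Buyers pay Pb = 134 − 48 = 86; x' = -143 + 5·134 = 527.
Buyers' price falls by P* − Pb = 126 − 86 = 40; sellers' price rises by Ps − P* = 134 − 126 = 8.
So consumers capture 40/48 = 5/6 of each unit of subsidy.

Consumer share = 5/6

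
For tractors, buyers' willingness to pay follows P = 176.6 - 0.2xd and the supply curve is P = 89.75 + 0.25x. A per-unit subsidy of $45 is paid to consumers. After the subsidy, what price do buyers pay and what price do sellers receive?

Pre-subsidy: 176.6 - 0.2x = 89.75 + 0.25x gives x* = 193 and P* = 138.
With the rebate, buyers effectively pay Pb = Ps − 45, where Ps is the price sellers receive.
On the curves, Pb = 176.6 - 0.2x and Ps = 89.75 + 0.25x; the wedge Ps − Pb = 45 gives 89.75 + 0.25x − (176.6 - 0.2x) = 45, so x' = 293.
Then Pb = 176.6 − 0.2·293 = 118 and Ps = 89.75 + 0.25·293 = 163.

Buyers pay $118; sellers receive $163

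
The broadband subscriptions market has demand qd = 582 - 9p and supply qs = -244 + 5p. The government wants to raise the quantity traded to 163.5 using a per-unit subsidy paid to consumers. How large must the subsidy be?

At q = 163.5, invert demand for the buyer price: pb = (582 − 163.5)/9 = 46.5; invert supply for the seller price: ps = (163.5 − (-244))/5 = 81.5.
The subsidy must fill the gap: s = ps − pb = 81.5 − 46.5 = 35.

Required subsidy s = 35 per unit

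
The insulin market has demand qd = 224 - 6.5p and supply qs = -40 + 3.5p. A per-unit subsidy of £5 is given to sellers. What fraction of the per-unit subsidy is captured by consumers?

Consumer share = 0.35

Pre-subsidy: 224 - 6.5p = -40 + 3.5p gives p* = 26.4, q* = 52.4.
With the subsidy, sellers receive ps = pb + 5 for each unit, where pb is the price buyers pay.
Supply in terms of pb becomes qs = -40 + 3.5(pb + 5) = -22.5 + 3.5pb. Setting this equal to demand: 224 - 6.5pb = -22.5 + 3.5pb, so pb = 24.65.
Sellers receive ps = 24.65 + 5 = 29.65; q' = 224 − 6.5·24.65 = 63.775.
Buyers' price falls by p* − pb = 26.4 − 24.65 = 1.75; sellers' price rises by ps − p* = 29.65 − 26.4 = 3.25.
So consumers capture 1.75/5 = 0.35 of each unit of subsidy.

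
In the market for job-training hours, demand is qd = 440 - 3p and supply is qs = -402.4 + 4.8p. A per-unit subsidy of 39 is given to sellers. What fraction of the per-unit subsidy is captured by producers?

Producer share = 5/13

Pre-subsidy: 440 - 3p = -402.4 + 4.8p gives p* = 108, q* = 116.
With the subsidy, sellers receive ps = pb + 39 for each unit, where pb is the price buyers pay.
Supply in terms of pb becomes qs = -402.4 + 4.8(pb + 39) = -215.2 + 4.8pb. Setting this equal to demand: 440 - 3pb = -215.2 + 4.8pb, so pb = 84.
Sellers receive ps = 84 + 39 = 123; q' = 440 − 3·84 = 188.
Buyers' price falls by p* − pb = 108 − 84 = 24; sellers' price rises by ps − p* = 123 − 108 = 15.
So producers capture 15/39 = 5/13 of each unit of subsidy.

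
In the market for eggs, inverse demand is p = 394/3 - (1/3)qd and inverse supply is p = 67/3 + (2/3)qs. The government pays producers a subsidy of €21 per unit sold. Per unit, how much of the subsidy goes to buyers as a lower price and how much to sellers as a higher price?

Buyers gain €7 per unit; sellers gain €14 per unit

Pre-subsidy: 394/3 - (1/3)q = 67/3 + (2/3)q gives q* = 109 and p* = 95.
With the subsidy, sellers receive ps = pb + 21 for each unit, where pb is the price buyers pay.
On the curves, pb = 394/3 - (1/3)q and ps = 67/3 + (2/3)q; the wedge ps − pb = 21 gives 67/3 + (2/3)q − (394/3 - (1/3)q) = 21, so q' = 130.
Then pb = 394/3 − (1/3)·130 = 88 and ps = 67/3 + (2/3)·130 = 109.
Buyers' price falls by p* − pb = 95 − 88 = 7; sellers' price rises by ps − p* = 109 − 95 = 14.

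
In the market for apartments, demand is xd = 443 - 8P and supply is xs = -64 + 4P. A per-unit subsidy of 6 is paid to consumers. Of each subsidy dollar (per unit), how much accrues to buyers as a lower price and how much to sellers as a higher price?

Buyers gain 2 per unit; sellers gain 4 per unit

Pre-subsidy: 443 - 8P = -64 + 4P gives P* = 42.25, x* = 105.
With the rebate, buyers effectively pay Pb = Ps − 6, where Ps is the price sellers receive.
Demand in terms of Ps becomes xd = 443 − 8(Ps − 6) = 491 - 8Ps. Setting this equal to supply: 491 - 8Ps = -64 + 4Ps, so Ps = 46.25.
Buyers pay Pb = 46.25 − 6 = 40.25; x' = -64 + 4·46.25 = 121.
Buyers' price falls by P* − Pb = 42.25 − 40.25 = 2; sellers' price rises by Ps − P* = 46.25 − 42.25 = 4.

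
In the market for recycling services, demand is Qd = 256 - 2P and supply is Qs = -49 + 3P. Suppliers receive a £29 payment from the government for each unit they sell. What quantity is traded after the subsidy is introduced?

Q' = 168.8

Pre-subsidy: 256 - 2P = -49 + 3P gives P* = 61, Q* = 134.
With the subsidy, sellers receive Ps = Pb + 29 for each unit, where Pb is the price buyers pay.
Supply in terms of Pb becomes Qs = -49 + 3(Pb + 29) = 38 + 3Pb. Setting this equal to demand: 256 - 2Pb = 38 + 3Pb, so Pb = 43.6.
Sellers receive Ps = 43.6 + 29 = 72.6; Q' = 256 − 2·43.6 = 168.8.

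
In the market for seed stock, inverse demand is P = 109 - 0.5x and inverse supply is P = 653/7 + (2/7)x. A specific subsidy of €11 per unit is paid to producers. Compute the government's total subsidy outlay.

Pre-subsidy: 109 - 0.5x = 653/7 + (2/7)x gives x* = 20 and P* = 99.
With the subsidy, sellers receive Ps = Pb + 11 for each unit, where Pb is the price buyers pay.
On the curves, Pb = 109 - 0.5x and Ps = 653/7 + (2/7)x; the wedge Ps − Pb = 11 gives 653/7 + (2/7)x − (109 - 0.5x) = 11, so x' = 34.
Then Pb = 109 − 0.5·34 = 92 and Ps = 653/7 + (2/7)·34 = 103.
Government outlay = subsidy × quantity = 11 × 34 = 374.

Government cost = €374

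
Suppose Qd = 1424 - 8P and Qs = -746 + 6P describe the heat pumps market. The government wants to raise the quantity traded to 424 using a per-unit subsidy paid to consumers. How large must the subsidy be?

Required subsidy s = 70 per unit

At Q = 424, invert demand for the buyer price: Pb = (1424 − 424)/8 = 125; invert supply for the seller price: Ps = (424 − (-746))/6 = 195.
The subsidy must fill the gap: s = Ps − Pb = 195 − 125 = 70.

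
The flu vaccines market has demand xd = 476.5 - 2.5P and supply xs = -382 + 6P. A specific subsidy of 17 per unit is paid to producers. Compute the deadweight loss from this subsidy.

Deadweight loss = 255

Pre-subsidy: 476.5 - 2.5P = -382 + 6P gives P* = 101, x* = 224.
With the subsidy, sellers receive Ps = Pb + 17 for each unit, where Pb is the price buyers pay.
Supply in terms of Pb becomes xs = -382 + 6(Pb + 17) = -280 + 6Pb. Setting this equal to demand: 476.5 - 2.5Pb = -280 + 6Pb, so Pb = 89.
Sellers receive Ps = 89 + 17 = 106; x' = 476.5 − 2.5·89 = 254.
The subsidy expands output by 254 − 224 = 30 past the efficient level; on those units the gap between marginal cost and willingness to pay runs from 0 up to 17.
DWL = ½ × 17 × 30 = 255.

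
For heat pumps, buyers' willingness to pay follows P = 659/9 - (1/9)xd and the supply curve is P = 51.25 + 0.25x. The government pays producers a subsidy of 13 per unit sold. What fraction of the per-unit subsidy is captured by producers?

Producer share = 9/13

Pre-subsidy: 659/9 - (1/9)x = 51.25 + 0.25x gives x* = 791/13 and P* = 864/13.
With the subsidy, sellers receive Ps = Pb + 13 for each unit, where Pb is the price buyers pay.
On the curves, Pb = 659/9 - (1/9)x and Ps = 51.25 + 0.25x; the wedge Ps − Pb = 13 gives 51.25 + 0.25x − (659/9 - (1/9)x) = 13, so x' = 1259/13.
Then Pb = 659/9 − (1/9)·(1259/13) = 812/13 and Ps = 51.25 + 0.25·(1259/13) = 981/13.
Buyers' price falls by P* − Pb = 864/13 − 812/13 = 4; sellers' price rises by Ps − P* = 981/13 − 864/13 = 9.
So producers capture 9/13 = 9/13 of each unit of subsidy.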